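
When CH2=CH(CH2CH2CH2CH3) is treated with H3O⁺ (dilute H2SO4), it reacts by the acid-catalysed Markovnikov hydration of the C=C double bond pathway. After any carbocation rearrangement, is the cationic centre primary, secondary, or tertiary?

secondary

Step 1: The π electrons of the C=C bond attack a proton of H3O⁺; Markovnikov addition places the new C–H on the less-substituted alkene carbon, so the positive charge ends up on the more-substituted carbon — a secondary carbocation. H2O is released.
No single 1,2-shift to an adjacent carbon would give a more-substituted cation, so no rearrangement occurs.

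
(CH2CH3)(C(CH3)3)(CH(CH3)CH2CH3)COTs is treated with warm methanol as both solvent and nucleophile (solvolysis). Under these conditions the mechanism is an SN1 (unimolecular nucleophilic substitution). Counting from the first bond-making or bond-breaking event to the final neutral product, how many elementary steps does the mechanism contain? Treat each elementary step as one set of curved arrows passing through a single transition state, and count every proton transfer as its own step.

3

Step 1: The C–O bond breaks with both electrons going to the tosylate; TsO⁻ leaves and a tertiary carbocation remains.
(No 1,2-shift: no single shift to an adjacent carbon would give a more stable cation.)
Step 2: A lone pair on the oxygen of CH3OH attacks the carbocation, forming a new C–O σ-bond and an oxonium ion.
Step 3: A second solvent molecule removes the proton on oxygen, giving the neutral ether product.
Total: 3 elementary steps.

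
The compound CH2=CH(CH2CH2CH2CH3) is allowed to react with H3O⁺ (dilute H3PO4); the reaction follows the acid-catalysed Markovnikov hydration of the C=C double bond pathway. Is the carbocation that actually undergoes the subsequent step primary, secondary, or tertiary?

Step 1: The π electrons of the C=C bond attack a proton of H3O⁺; Markovnikov addition places the new C–H on the less-substituted alkene carbon, so the positive charge ends up on the more-substituted carbon — a secondary carbocation. H2O is released.
No single 1,2-shift to an adjacent carbon would give a more-substituted cation, so no rearrangement occurs.

secondary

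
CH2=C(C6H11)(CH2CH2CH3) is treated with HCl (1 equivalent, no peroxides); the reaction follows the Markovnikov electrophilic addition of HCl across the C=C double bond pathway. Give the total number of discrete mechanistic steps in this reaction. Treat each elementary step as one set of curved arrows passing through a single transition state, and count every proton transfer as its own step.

2

Step 1: Electrophilic addition begins with the π(C=C) electrons forming a bond to the proton of HCl. Following Markovnikov's rule, the resulting cation is tertiary. The H–Cl bond breaks heterolytically, releasing Cl⁻.
(No 1,2-shift: no single shift to an adjacent carbon would give a more stable cation.)
Step 2: Cl⁻ captures the cation: a lone pair on Cl⁻ fills the empty p orbital, producing the alkyl halide product.
Total: 2 elementary steps.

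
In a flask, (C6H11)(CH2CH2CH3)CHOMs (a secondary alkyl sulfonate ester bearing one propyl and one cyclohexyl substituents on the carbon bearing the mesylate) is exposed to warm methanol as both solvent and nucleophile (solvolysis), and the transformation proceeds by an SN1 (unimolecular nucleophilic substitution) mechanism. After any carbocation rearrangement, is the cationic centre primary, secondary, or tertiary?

Step 1: Ionisation: the C–O σ-bond cleaves heterolytically; both bonding electrons depart with MsO⁻, leaving a secondary carbocation at the α-carbon.
Step 2: A hydride (H with its bonding pair) migrates from the adjacent cyclohexyl carbon to the cationic centre — a 1,2-hydride shift — upgrading the secondary cation to a tertiary one.
The cation rearranges from secondary to tertiary via a 1,2-hydride shift from the adjacent cyclohexyl carbon; the tertiary cation is what reacts next.

tertiary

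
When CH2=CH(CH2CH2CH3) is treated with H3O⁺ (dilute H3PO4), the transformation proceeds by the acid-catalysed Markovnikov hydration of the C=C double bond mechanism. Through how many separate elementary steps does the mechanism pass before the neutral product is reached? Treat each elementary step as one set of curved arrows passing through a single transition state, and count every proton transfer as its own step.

Step 1: The π electrons of the C=C bond attack a proton of H3O⁺; Markovnikov addition places the new C–H on the less-substituted alkene carbon, so the positive charge ends up on the more-substituted carbon — a secondary carbocation. H2O is released.
(No 1,2-shift: no single shift to an adjacent carbon would give a more stable cation.)
Step 2: A lone pair on the oxygen of H2O attacks the carbocation, forming a C–O bond and an oxonium ion (a protonated alcohol).
Step 3: Proton transfer from the O–H of the oxonium ion to H2O completes the catalytic cycle and yields the alcohol.
Total: 3 elementary steps.

3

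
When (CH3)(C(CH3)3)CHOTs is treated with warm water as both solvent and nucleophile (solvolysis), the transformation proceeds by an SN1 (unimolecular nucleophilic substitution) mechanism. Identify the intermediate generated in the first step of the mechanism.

secondary carbocation

Step 1: Rate-determining heterolysis of the C–O bond gives TsO⁻ and a secondary carbocation.
After step 1 the species present is a secondary carbocation.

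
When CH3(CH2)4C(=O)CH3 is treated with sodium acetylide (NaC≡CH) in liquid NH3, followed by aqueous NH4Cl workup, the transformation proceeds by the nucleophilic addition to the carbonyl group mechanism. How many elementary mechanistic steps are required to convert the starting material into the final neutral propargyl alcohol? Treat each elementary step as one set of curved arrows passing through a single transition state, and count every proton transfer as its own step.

Step 1: A lone pair / filled orbital on HC≡C⁻ attacks the electrophilic carbonyl carbon; the π(C=O) electrons shift onto oxygen, producing a tetrahedral alkoxide intermediate.
Step 2: Protonation of the alkoxide by aqueous NH4Cl workup furnishes a propargyl alcohol.
Total: 2 elementary steps.

2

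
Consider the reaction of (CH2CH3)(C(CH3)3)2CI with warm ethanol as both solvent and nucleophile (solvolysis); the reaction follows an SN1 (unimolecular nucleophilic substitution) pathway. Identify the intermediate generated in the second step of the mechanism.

oxonium ion

Step 1: The C–I bond breaks with both electrons going to the iodide; I⁻ leaves and a tertiary carbocation remains.
Step 2: Nucleophilic capture: the oxygen of CH3CH2OH bonds to the cationic carbon, producing an oxonium-ion intermediate.
After step 2 the species present is an oxonium ion.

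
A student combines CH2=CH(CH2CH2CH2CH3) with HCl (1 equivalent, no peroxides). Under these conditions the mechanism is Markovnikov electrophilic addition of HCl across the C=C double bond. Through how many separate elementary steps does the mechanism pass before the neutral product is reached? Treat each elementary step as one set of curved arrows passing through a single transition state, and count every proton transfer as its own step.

Step 1: The π electrons of the C=C bond attack a proton of HCl; Markovnikov addition places the new C–H on the less-substituted alkene carbon, so the positive charge ends up on the more-substituted carbon — a secondary carbocation. The H–Cl bond breaks heterolytically, releasing Cl⁻.
(No 1,2-shift: no single shift to an adjacent carbon would give a more stable cation.)
Step 2: Cl⁻ captures the cation: a lone pair on Cl⁻ fills the empty p orbital, producing the alkyl halide product.
Total: 2 elementary steps.

2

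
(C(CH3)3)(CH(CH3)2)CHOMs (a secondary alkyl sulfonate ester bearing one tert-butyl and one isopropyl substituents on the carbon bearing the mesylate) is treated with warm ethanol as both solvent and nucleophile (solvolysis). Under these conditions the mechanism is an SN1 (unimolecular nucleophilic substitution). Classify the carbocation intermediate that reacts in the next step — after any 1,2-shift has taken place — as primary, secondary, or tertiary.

tertiary

Step 1: Ionisation: the C–O σ-bond cleaves heterolytically; both bonding electrons depart with MsO⁻, leaving a secondary carbocation at the α-carbon.
Step 2: Carbocation rearrangement: a 1,2-hydride shift from the adjacent isopropyl carbon converts the initially-formed secondary cation into the more stable tertiary cation.
The cation rearranges from secondary to tertiary via a 1,2-hydride shift from the adjacent isopropyl carbon; the tertiary cation is what reacts next.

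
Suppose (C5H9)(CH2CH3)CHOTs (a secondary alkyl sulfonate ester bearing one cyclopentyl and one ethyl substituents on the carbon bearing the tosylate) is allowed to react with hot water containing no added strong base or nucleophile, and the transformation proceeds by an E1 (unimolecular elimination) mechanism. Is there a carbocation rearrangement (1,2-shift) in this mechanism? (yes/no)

yes

The first-formed carbocation is secondary.
The adjacent cyclopentyl carbon already bears 2 other carbon substituents and has a hydrogen to migrate; after a 1,2-hydride shift from that carbon the positive charge sits on a tertiary centre.
Tertiary is more stable than secondary, so the shift occurs.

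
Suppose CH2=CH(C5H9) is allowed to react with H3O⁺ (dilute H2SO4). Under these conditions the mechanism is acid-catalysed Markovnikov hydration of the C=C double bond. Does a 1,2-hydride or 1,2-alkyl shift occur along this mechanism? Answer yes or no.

The first-formed carbocation is secondary.
The adjacent cyclopentyl carbon already bears 2 other carbon substituents and has a hydrogen to migrate; after a 1,2-hydride shift from that carbon the positive charge sits on a tertiary centre.
Tertiary is more stable than secondary, so the shift occurs.

yes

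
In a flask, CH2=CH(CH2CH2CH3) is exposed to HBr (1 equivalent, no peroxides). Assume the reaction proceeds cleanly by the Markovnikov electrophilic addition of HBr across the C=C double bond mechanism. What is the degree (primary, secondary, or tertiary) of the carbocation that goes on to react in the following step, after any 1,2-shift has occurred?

secondary

Step 1: Protonation of the alkene by HBr: the π bond acts as the nucleophile and picks up H⁺, giving the more stable (Markovnikov) secondary carbocation. The H–Br bond breaks heterolytically, releasing Br⁻.
No single 1,2-shift to an adjacent carbon would give a more-substituted cation, so no rearrangement occurs.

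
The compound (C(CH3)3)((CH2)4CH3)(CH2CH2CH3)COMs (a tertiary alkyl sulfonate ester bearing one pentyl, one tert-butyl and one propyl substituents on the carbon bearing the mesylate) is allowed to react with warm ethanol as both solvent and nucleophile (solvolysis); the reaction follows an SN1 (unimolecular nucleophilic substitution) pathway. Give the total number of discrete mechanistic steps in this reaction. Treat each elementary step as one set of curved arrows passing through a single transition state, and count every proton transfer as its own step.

3

Step 1: Rate-determining heterolysis of the C–O bond gives MsO⁻ and a tertiary carbocation.
(No 1,2-shift: no single shift to an adjacent carbon would give a more stable cation.)
Step 2: A lone pair on the oxygen of CH3CH2OH attacks the carbocation, forming a new C–O σ-bond and an oxonium ion.
Step 3: Deprotonation of the oxonium oxygen by solvent ethanol yields the neutral ether.
Total: 3 elementary steps.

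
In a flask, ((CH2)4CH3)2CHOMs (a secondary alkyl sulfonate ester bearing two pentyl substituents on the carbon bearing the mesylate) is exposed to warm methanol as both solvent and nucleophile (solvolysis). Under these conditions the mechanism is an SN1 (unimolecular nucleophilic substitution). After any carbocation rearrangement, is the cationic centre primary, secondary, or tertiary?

Step 1: Rate-determining heterolysis of the C–O bond gives MsO⁻ and a secondary carbocation.
No single 1,2-shift to an adjacent carbon would give a more-substituted cation, so no rearrangement occurs.

secondary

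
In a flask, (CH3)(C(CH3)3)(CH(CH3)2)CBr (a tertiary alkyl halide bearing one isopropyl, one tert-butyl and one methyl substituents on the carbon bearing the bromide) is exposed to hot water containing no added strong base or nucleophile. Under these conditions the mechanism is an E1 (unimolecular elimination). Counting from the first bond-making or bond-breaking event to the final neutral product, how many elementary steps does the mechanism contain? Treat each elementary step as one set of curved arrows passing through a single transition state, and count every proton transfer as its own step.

Step 1: Ionisation: the C–Br σ-bond cleaves heterolytically; both bonding electrons depart with Br⁻, leaving a tertiary carbocation at the α-carbon.
(No 1,2-shift: no single shift to an adjacent carbon would give a more stable cation.)
Step 2: A weak base (a water molecule from the solvent) removes a proton from a carbon adjacent to the cationic centre; the electrons of that C–H bond become the new π(C=C) bond, giving the alkene.
Total: 2 elementary steps.

2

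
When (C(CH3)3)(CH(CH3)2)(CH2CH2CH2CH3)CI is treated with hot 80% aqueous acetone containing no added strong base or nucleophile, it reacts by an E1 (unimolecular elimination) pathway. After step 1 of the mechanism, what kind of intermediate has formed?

Step 1: Ionisation: the C–I σ-bond cleaves heterolytically; both bonding electrons depart with I⁻, leaving a tertiary carbocation at the α-carbon.
After step 1 the species present is a tertiary carbocation.

tertiary carbocation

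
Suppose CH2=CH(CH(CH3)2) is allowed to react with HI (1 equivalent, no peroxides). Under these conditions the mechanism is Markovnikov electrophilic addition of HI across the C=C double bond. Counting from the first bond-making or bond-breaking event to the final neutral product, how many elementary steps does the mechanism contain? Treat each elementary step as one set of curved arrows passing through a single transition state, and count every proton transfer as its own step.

3

Step 1: Protonation of the alkene by HI: the π bond acts as the nucleophile and picks up H⁺, giving the more stable (Markovnikov) secondary carbocation. The H–I bond breaks heterolytically, releasing I⁻.
Step 2: A 1,2-hydride shift from the adjacent isopropyl carbon moves the positive charge from the secondary centre to an adjacent carbon, generating a more stable tertiary carbocation.
Step 3: Nucleophilic attack by I⁻ on the carbocation completes the addition, giving R–I.
Total: 3 elementary steps.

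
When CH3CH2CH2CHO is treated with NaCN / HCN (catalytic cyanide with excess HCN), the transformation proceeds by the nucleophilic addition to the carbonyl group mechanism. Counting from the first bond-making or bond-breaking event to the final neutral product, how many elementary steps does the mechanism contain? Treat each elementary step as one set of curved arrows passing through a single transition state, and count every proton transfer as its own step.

2

Step 1: A lone pair / filled orbital on CN⁻ attacks the electrophilic carbonyl carbon; the π(C=O) electrons shift onto oxygen, producing a tetrahedral alkoxide intermediate.
Step 2: The alkoxide oxygen removes a proton from HCN present in the mixture, giving a cyanohydrin and regenerating CN⁻.
Total: 2 elementary steps.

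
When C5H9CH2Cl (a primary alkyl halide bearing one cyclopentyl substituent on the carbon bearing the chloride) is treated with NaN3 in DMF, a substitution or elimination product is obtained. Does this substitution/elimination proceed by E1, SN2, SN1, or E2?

SN2

Conditions: a primary substrate with a strong nucleophile in the polar aprotic solvent DMF.
These conditions are the textbook signature of the SN2 pathway.
An unhindered substrate with a strong nucleophile in a polar aprotic solvent favours one-step backside displacement.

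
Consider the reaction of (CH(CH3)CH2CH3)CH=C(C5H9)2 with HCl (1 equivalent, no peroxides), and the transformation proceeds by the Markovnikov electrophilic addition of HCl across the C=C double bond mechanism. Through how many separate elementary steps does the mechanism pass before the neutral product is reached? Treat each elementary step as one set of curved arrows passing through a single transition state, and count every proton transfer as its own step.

Step 1: The π electrons of the C=C bond attack a proton of HCl; Markovnikov addition places the new C–H on the less-substituted alkene carbon, so the positive charge ends up on the more-substituted carbon — a tertiary carbocation. The H–Cl bond breaks heterolytically, releasing Cl⁻.
(No 1,2-shift: no single shift to an adjacent carbon would give a more stable cation.)
Step 2: Nucleophilic attack by Cl⁻ on the carbocation completes the addition, giving R–Cl.
Total: 2 elementary steps.

2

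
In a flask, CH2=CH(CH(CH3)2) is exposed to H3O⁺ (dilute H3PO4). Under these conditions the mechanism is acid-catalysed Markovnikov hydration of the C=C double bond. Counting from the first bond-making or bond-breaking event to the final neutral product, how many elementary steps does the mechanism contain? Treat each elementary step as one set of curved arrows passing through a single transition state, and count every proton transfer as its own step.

4

Step 1: Electrophilic addition begins with the π(C=C) electrons forming a bond to the proton of H3O⁺. Following Markovnikov's rule, the resulting cation is secondary. H2O is released.
Step 2: Carbocation rearrangement: a 1,2-hydride shift from the adjacent isopropyl carbon converts the initially-formed secondary cation into the more stable tertiary cation.
Step 3: A lone pair on the oxygen of H2O attacks the carbocation, forming a C–O bond and an oxonium ion (a protonated alcohol).
Step 4: Proton transfer from the O–H of the oxonium ion to H2O completes the catalytic cycle and yields the alcohol.
Total: 4 elementary steps.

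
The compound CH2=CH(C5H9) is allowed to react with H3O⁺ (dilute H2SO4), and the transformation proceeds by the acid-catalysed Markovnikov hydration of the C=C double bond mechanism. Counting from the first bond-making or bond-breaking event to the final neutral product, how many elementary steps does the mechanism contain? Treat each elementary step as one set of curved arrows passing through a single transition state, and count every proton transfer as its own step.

Step 1: Electrophilic addition begins with the π(C=C) electrons forming a bond to the proton of H3O⁺. Following Markovnikov's rule, the resulting cation is secondary. H2O is released.
Step 2: A 1,2-hydride shift from the adjacent cyclopentyl carbon moves the positive charge from the secondary centre to an adjacent carbon, generating a more stable tertiary carbocation.
Step 3: A lone pair on the oxygen of H2O attacks the carbocation, forming a C–O bond and an oxonium ion (a protonated alcohol).
Step 4: Deprotonation of the oxonium ion by a water molecule delivers the neutral alcohol and regenerates the acid catalyst.
Total: 4 elementary steps.

4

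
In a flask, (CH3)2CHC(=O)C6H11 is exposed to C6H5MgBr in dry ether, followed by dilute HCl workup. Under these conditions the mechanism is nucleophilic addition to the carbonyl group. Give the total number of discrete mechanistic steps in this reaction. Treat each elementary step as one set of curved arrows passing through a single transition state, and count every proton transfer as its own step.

2

Step 1: A lone pair / filled orbital on the carbanion-like carbon of C6H5MgBr attacks the electrophilic carbonyl carbon; the π(C=O) electrons shift onto oxygen, producing a tetrahedral alkoxide intermediate.
Step 2: On dilute HCl workup the alkoxide oxygen is protonated, giving an alcohol.
Total: 2 elementary steps.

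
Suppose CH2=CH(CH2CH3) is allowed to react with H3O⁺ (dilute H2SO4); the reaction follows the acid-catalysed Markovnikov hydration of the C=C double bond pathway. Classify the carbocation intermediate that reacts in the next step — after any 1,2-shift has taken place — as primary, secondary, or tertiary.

secondary

Step 1: The π electrons of the C=C bond attack a proton of H3O⁺; Markovnikov addition places the new C–H on the less-substituted alkene carbon, so the positive charge ends up on the more-substituted carbon — a secondary carbocation. H2O is released.
No single 1,2-shift to an adjacent carbon would give a more-substituted cation, so no rearrangement occurs.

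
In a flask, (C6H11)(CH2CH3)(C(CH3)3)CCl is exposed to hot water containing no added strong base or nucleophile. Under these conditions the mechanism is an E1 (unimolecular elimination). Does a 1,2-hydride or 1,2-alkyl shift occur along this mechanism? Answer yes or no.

no

The first-formed carbocation is tertiary.
No single 1,2-shift to an adjacent carbon would produce a more-substituted cation than the one already present, so no rearrangement occurs.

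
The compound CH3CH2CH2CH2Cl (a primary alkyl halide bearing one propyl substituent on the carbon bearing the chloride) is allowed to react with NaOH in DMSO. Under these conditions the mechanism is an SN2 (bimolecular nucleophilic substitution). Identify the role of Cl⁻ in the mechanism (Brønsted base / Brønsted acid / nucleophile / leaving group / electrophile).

leaving group

Step 1: Backside attack by OH⁻ on the carbon bearing the chloride: the new C–O bond forms as the C–Cl bond breaks, with Walden inversion at carbon.
Cl⁻ departs with both electrons of the breaking σ-bond — that is the definition of a leaving group.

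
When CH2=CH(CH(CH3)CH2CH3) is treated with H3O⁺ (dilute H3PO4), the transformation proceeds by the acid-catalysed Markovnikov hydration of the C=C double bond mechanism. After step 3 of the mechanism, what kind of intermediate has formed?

Step 1: The π electrons of the C=C bond attack a proton of H3O⁺; Markovnikov addition places the new C–H on the less-substituted alkene carbon, so the positive charge ends up on the more-substituted carbon — a secondary carbocation. H2O is released.
Step 2: Carbocation rearrangement: a 1,2-hydride shift from the adjacent sec-butyl carbon converts the initially-formed secondary cation into the more stable tertiary cation.
Step 3: Nucleophilic capture of the cation by H2O produces the protonated alcohol (an oxonium ion).
After step 3 the species present is an oxonium ion.

oxonium ion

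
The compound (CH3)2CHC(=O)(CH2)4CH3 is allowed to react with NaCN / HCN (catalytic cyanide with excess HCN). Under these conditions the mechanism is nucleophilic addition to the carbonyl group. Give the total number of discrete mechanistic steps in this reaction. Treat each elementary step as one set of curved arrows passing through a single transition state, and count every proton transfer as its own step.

Step 1: A lone pair / filled orbital on CN⁻ attacks the electrophilic carbonyl carbon; the π(C=O) electrons shift onto oxygen, producing a tetrahedral alkoxide intermediate.
Step 2: Proton transfer from HCN to the alkoxide furnishes a cyanohydrin (and releases another CN⁻ to continue the reaction).
Total: 2 elementary steps.

2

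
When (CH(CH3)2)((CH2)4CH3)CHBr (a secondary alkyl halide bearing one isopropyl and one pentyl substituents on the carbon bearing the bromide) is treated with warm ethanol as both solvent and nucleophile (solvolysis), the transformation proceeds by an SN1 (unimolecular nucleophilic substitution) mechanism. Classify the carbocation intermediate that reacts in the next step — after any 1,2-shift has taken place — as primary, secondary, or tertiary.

Step 1: The C–Br bond breaks with both electrons going to the bromide; Br⁻ leaves and a secondary carbocation remains.
Step 2: A hydride (H with its bonding pair) migrates from the adjacent isopropyl carbon to the cationic centre — a 1,2-hydride shift — upgrading the secondary cation to a tertiary one.
The cation rearranges from secondary to tertiary via a 1,2-hydride shift from the adjacent isopropyl carbon; the tertiary cation is what reacts next.

tertiary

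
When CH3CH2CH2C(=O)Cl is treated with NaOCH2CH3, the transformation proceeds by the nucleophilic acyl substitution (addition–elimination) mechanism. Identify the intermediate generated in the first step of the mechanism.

Step 1: Nucleophilic addition of CH3CH2O⁻ to the acyl carbon breaks the π(C=O) bond and yields a tetrahedral, anionic intermediate.
After step 1 the species present is a tetrahedral intermediate.

tetrahedral intermediate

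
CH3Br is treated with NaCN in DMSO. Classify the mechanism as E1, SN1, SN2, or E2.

Conditions: a methyl substrate with a strong nucleophile in the polar aprotic solvent DMSO.
These conditions are the textbook signature of the SN2 pathway.
An unhindered substrate with a strong nucleophile in a polar aprotic solvent favours one-step backside displacement.

SN2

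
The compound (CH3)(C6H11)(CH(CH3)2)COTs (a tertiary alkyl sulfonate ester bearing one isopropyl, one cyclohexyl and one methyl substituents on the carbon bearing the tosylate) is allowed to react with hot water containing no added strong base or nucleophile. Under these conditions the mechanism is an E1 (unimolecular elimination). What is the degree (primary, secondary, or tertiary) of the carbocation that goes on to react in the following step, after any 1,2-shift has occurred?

tertiary

Step 1: Ionisation: the C–O σ-bond cleaves heterolytically; both bonding electrons depart with TsO⁻, leaving a tertiary carbocation at the α-carbon.
No single 1,2-shift to an adjacent carbon would give a more-substituted cation, so no rearrangement occurs.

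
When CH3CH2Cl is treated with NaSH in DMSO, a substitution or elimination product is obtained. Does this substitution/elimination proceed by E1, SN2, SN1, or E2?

SN2

Conditions: a primary substrate with a strong nucleophile in the polar aprotic solvent DMSO.
These conditions are the textbook signature of the SN2 pathway.
An unhindered substrate with a strong nucleophile in a polar aprotic solvent favours one-step backside displacement.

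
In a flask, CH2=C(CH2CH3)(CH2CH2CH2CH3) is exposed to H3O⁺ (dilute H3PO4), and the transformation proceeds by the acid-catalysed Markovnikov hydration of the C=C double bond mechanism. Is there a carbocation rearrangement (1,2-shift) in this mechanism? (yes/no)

The first-formed carbocation is tertiary.
No single 1,2-shift to an adjacent carbon would produce a more-substituted cation than the one already present, so no rearrangement occurs.

no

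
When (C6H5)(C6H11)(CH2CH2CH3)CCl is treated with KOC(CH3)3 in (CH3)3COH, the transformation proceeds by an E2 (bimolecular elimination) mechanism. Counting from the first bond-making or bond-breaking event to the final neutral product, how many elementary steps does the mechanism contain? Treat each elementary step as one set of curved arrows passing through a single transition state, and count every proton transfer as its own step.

Step 1: Concerted anti-periplanar elimination: (CH3)3CO⁻ abstracts a β-H while Cl⁻ leaves, and the C–H electrons become the new C=C π bond — all in a single transition state.
Total: 1 elementary step.

1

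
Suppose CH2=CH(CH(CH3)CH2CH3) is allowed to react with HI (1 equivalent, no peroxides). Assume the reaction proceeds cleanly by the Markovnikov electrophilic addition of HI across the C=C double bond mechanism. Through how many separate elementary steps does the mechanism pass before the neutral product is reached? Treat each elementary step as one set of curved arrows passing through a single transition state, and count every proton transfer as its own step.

3

Step 1: Protonation of the alkene by HI: the π bond acts as the nucleophile and picks up H⁺, giving the more stable (Markovnikov) secondary carbocation. The H–I bond breaks heterolytically, releasing I⁻.
Step 2: A hydride (H with its bonding pair) migrates from the adjacent sec-butyl carbon to the cationic centre — a 1,2-hydride shift — upgrading the secondary cation to a tertiary one.
Step 3: I⁻ captures the cation: a lone pair on I⁻ fills the empty p orbital, producing the alkyl halide product.
Total: 3 elementary steps.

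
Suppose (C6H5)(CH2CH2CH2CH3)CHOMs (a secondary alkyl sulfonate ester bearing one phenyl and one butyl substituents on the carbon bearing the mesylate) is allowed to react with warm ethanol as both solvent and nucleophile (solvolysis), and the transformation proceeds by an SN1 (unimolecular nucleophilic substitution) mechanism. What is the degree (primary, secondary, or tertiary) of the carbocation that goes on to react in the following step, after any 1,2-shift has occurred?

Step 1: Unassisted departure of MsO⁻ (taking the C–O bonding pair) generates a secondary carbocation.
No single 1,2-shift to an adjacent carbon would give a more-substituted cation, so no rearrangement occurs.

secondary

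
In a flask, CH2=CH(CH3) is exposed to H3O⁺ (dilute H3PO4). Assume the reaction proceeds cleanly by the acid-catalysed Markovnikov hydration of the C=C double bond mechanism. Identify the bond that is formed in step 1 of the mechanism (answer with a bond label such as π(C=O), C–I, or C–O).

Step 1: The π electrons of the C=C bond attack a proton of H3O⁺; Markovnikov addition places the new C–H on the less-substituted alkene carbon, so the positive charge ends up on the more-substituted carbon — a secondary carbocation. H2O is released.
The bond formed in this step is the C–H bond.

C–H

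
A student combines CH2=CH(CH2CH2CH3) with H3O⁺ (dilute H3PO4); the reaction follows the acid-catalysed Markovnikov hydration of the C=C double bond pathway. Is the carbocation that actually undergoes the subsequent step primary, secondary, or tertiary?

Step 1: Electrophilic addition begins with the π(C=C) electrons forming a bond to the proton of H3O⁺. Following Markovnikov's rule, the resulting cation is secondary. H2O is released.
No single 1,2-shift to an adjacent carbon would give a more-substituted cation, so no rearrangement occurs.

secondary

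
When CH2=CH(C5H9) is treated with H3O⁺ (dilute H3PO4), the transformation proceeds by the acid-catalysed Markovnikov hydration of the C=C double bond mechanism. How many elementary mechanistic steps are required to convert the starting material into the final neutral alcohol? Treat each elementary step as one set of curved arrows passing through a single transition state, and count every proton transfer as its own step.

Step 1: Protonation of the alkene by H3O⁺: the π bond acts as the nucleophile and picks up H⁺, giving the more stable (Markovnikov) secondary carbocation. H2O is released.
Step 2: Carbocation rearrangement: a 1,2-hydride shift from the adjacent cyclopentyl carbon converts the initially-formed secondary cation into the more stable tertiary cation.
Step 3: Water acts as the nucleophile: an oxygen lone pair bonds to the cationic carbon, giving an oxonium-ion intermediate.
Step 4: H2O removes a proton from the oxonium oxygen, regenerating H3O⁺ and giving the neutral alcohol.
Total: 4 elementary steps.

4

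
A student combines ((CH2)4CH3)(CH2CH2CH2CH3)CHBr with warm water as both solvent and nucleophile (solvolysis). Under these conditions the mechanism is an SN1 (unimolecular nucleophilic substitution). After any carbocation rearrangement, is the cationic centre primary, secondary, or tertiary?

secondary

Step 1: Ionisation: the C–Br σ-bond cleaves heterolytically; both bonding electrons depart with Br⁻, leaving a secondary carbocation at the α-carbon.
No single 1,2-shift to an adjacent carbon would give a more-substituted cation, so no rearrangement occurs.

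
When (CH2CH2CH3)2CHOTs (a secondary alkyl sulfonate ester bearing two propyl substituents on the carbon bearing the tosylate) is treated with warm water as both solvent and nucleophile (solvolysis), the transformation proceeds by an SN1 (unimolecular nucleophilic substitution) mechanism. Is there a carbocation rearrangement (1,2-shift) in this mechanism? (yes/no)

no

The first-formed carbocation is secondary.
No single 1,2-shift to an adjacent carbon would produce a more-substituted cation than the one already present, so no rearrangement occurs.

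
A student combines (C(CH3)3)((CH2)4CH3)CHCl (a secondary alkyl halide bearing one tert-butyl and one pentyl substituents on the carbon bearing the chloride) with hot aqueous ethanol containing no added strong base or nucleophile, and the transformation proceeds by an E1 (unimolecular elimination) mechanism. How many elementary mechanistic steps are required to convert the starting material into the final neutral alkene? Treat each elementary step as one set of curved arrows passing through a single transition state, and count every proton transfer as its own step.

Step 1: Unassisted departure of Cl⁻ (taking the C–Cl bonding pair) generates a secondary carbocation.
Step 2: A 1,2-methyl shift from the adjacent tert-butyl carbon moves the positive charge from the secondary centre to an adjacent carbon, generating a more stable tertiary carbocation.
Step 3: Loss of a β-proton to a water (or ethanol) molecule of the solvent: the C–H bonding pair collapses toward the cationic carbon to form the C=C π bond, yielding the alkene.
Total: 3 elementary steps.

3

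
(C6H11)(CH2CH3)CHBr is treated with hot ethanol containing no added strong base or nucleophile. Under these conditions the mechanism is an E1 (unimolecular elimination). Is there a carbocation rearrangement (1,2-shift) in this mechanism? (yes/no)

The first-formed carbocation is secondary.
The adjacent cyclohexyl carbon already bears 2 other carbon substituents and has a hydrogen to migrate; after a 1,2-hydride shift from that carbon the positive charge sits on a tertiary centre.
Tertiary is more stable than secondary, so the shift occurs.

yes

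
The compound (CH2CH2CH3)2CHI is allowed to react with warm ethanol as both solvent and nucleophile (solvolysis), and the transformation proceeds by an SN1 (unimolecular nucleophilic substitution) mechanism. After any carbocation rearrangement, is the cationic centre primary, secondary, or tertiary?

secondary

Step 1: The C–I bond breaks with both electrons going to the iodide; I⁻ leaves and a secondary carbocation remains.
No single 1,2-shift to an adjacent carbon would give a more-substituted cation, so no rearrangement occurs.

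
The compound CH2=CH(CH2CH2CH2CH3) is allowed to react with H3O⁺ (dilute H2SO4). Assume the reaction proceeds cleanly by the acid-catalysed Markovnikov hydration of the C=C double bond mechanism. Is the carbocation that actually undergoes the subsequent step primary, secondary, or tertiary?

Step 1: Protonation of the alkene by H3O⁺: the π bond acts as the nucleophile and picks up H⁺, giving the more stable (Markovnikov) secondary carbocation. H2O is released.
No single 1,2-shift to an adjacent carbon would give a more-substituted cation, so no rearrangement occurs.

secondary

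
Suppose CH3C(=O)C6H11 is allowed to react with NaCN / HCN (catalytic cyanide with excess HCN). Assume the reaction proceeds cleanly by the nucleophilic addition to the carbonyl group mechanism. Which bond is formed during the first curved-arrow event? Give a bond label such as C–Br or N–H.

Step 1: CN⁻ attacks the sp² carbonyl carbon; the C=O π bond breaks and the electrons end up as a lone pair on the alkoxide oxygen of the tetrahedral intermediate.
The bond formed in this step is the C–C bond.

C–C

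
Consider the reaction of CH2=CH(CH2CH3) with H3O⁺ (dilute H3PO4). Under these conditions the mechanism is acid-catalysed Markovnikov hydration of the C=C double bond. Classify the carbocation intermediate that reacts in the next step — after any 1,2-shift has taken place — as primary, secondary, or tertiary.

Step 1: Electrophilic addition begins with the π(C=C) electrons forming a bond to the proton of H3O⁺. Following Markovnikov's rule, the resulting cation is secondary. H2O is released.
No single 1,2-shift to an adjacent carbon would give a more-substituted cation, so no rearrangement occurs.

secondary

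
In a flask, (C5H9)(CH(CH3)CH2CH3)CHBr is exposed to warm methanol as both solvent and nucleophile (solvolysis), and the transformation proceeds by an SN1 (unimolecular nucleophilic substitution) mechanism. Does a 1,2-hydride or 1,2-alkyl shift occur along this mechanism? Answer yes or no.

yes

The first-formed carbocation is secondary.
The adjacent sec-butyl carbon already bears 2 other carbon substituents and has a hydrogen to migrate; after a 1,2-hydride shift from that carbon the positive charge sits on a tertiary centre.
Tertiary is more stable than secondary, so the shift occurs.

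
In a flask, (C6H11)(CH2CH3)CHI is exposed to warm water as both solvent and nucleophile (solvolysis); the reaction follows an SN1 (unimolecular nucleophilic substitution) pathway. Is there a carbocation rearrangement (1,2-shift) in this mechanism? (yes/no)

The first-formed carbocation is secondary.
The adjacent cyclohexyl carbon already bears 2 other carbon substituents and has a hydrogen to migrate; after a 1,2-hydride shift from that carbon the positive charge sits on a tertiary centre.
Tertiary is more stable than secondary, so the shift occurs.

yes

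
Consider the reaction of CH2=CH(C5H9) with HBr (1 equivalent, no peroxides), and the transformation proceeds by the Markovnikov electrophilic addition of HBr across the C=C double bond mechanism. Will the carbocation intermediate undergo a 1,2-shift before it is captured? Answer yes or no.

yes

The first-formed carbocation is secondary.
The adjacent cyclopentyl carbon already bears 2 other carbon substituents and has a hydrogen to migrate; after a 1,2-hydride shift from that carbon the positive charge sits on a tertiary centre.
Tertiary is more stable than secondary, so the shift occurs.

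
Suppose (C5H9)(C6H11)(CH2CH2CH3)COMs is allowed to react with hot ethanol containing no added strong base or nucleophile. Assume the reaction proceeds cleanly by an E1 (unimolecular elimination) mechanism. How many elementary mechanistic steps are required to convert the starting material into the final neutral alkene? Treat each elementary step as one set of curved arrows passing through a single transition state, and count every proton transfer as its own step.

2

Step 1: Unassisted departure of MsO⁻ (taking the C–O bonding pair) generates a tertiary carbocation.
(No 1,2-shift: no single shift to an adjacent carbon would give a more stable cation.)
Step 2: An ethanol molecule (solvent) deprotonates a β-carbon; as the C–H bond breaks, those electrons form the new alkene π bond.
Total: 2 elementary steps.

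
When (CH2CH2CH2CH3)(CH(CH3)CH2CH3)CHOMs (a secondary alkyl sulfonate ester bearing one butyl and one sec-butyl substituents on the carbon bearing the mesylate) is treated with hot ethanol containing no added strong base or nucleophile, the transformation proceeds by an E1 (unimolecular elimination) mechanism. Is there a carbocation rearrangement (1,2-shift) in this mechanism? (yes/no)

yes

The first-formed carbocation is secondary.
The adjacent sec-butyl carbon already bears 2 other carbon substituents and has a hydrogen to migrate; after a 1,2-hydride shift from that carbon the positive charge sits on a tertiary centre.
Tertiary is more stable than secondary, so the shift occurs.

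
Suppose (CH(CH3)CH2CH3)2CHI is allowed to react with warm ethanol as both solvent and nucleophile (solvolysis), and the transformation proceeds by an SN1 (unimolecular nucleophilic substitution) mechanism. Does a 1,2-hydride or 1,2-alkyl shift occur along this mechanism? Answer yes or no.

yes

The first-formed carbocation is secondary.
The adjacent sec-butyl carbon already bears 2 other carbon substituents and has a hydrogen to migrate; after a 1,2-hydride shift from that carbon the positive charge sits on a tertiary centre.
Tertiary is more stable than secondary, so the shift occurs.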